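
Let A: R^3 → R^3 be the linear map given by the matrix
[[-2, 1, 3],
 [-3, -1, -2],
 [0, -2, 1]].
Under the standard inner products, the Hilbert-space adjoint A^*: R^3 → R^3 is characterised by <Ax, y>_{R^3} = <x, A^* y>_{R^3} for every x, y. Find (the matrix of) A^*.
A^* = A^T =
[[-2, -3, 0],
 [1, -1, -2],
 [3, -2, 1]]

For real matrices with standard dot products, the defining identity <Ax, y> = <x, A^* y> gives (Ax)^T y = x^T (A^*) y, i.e. x^T A^T y = x^T (A^*) y. Since this holds for all x, y, we must have A^* = A^T. Therefore
A^* =
[[-2, -3, 0],
 [1, -1, -2],
 [3, -2, 1]].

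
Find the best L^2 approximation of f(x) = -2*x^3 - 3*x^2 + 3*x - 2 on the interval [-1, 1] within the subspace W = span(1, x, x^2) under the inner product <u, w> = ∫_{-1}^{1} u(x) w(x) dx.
g(x) = -3*x^2 + 9*x/5 - 2

The best approximation g ∈ W is the orthogonal projection of f onto W. Writing g = a_0 + a_1 x + a_2 x^2, the coefficients solve the normal equations G · a = b where
  G_{ij} = <φ_i, φ_j> and b_i = <f, φ_i>, with φ_0 = 1, φ_1 = x, φ_2 = x^2.
G =
  [2, 0, 2/3]
  [0, 2/3, 0]
  [2/3, 0, 2/5],
b = (-6, 6/5, -38/15).
Solving gives a_0 = -2, a_1 = 9/5, a_2 = -3, so
  g(x) = -3*x^2 + 9*x/5 - 2.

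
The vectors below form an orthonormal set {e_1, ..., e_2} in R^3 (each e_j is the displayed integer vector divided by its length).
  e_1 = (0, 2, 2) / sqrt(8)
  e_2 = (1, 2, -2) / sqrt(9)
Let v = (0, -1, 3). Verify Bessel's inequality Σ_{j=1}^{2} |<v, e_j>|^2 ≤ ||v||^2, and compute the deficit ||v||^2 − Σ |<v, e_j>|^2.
Σ |<v, e_j>|^2 = 82/9; ||v||^2 = 10; deficit = 8/9

Write each e_j = u_j / sqrt(<u_j, u_j>) where u_j is the displayed integer vector. Then <v, e_j> = <v, u_j> / sqrt(<u_j, u_j>), so |<v, e_j>|^2 = <v, u_j>^2 / <u_j, u_j>.
Coefficients: <v, e_1> = 4/sqrt(8), <v, e_2> = -8/sqrt(9).
Square and sum: Σ |<v, e_j>|^2 = 82/9.
Compute ||v||^2 = v·v = 10.
Deficit = 10 − 82/9 = 8/9 ≥ 0, confirming Bessel's inequality. (The deficit equals ||v − Σ <v,e_j> e_j||^2, the squared distance from v to span{e_j}.)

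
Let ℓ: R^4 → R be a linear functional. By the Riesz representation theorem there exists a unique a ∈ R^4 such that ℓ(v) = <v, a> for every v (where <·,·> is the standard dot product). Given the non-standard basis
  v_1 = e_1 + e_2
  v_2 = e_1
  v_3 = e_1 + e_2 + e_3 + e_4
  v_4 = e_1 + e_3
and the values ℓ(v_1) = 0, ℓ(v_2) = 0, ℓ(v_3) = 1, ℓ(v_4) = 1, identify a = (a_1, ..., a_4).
a = (0, 0, 1, 0)

Write a = (a_1, ..., a_4) in the standard basis. For each basis vector v_i, ℓ(v_i) = <v_i, a> is a linear equation in the a_j's. Collect the n equations into a matrix system V a = ℓ, where row i of V is v_i (expressed in the standard basis). Since V is invertible (lower-triangular with 1s on the diagonal, up to permutation), solve by back-substitution:
  V =
[[1, 1, 0, 0],
 [1, 0, 0, 0],
 [1, 1, 1, 1],
 [1, 0, 1, 0]]
  V a = (0, 0, 1, 1)
Solving gives a = (0, 0, 1, 0).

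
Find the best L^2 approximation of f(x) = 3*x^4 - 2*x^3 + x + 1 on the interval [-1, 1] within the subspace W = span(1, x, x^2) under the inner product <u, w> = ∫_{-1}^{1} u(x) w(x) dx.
g(x) = 18*x^2/7 - x/5 + 26/35

The best approximation g ∈ W is the orthogonal projection of f onto W. Writing g = a_0 + a_1 x + a_2 x^2, the coefficients solve the normal equations G · a = b where
  G_{ij} = <φ_i, φ_j> and b_i = <f, φ_i>, with φ_0 = 1, φ_1 = x, φ_2 = x^2.
G =
  [2, 0, 2/3]
  [0, 2/3, 0]
  [2/3, 0, 2/5],
b = (16/5, -2/15, 32/21).
Solving gives a_0 = 26/35, a_1 = -1/5, a_2 = 18/7, so
  g(x) = 18*x^2/7 - x/5 + 26/35.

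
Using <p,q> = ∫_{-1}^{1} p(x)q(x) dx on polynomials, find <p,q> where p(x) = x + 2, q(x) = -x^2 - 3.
<p,q> = -40/3

Expand the product: p(x)·q(x) = -x^3 - 2*x^2 - 3*x - 6.
∫_{-1}^{1} of each monomial x^k gives [2/(k+1) if k even, 0 if k odd]. Integrating term-by-term (or equivalently evaluating the antiderivative F(x) = -x^4/4 - 2*x^3/3 - 3*x^2/2 - 6*x at the endpoints):
  F(1) − F(−1) = -101/12 − (59/12) = -40/3.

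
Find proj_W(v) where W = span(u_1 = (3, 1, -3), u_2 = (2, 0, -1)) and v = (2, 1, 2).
proj_W(v) = (19/14, -13/14, 5/7)

Set up U = [u_1 | ... | u_2] ∈ R^(3×2). The projector onto W = col(U) is P = U (U^T U)^(-1) U^T.
Compute U^T U =
  [19, 9]
  [9, 5],
and U^T v = (1, 2).
Solve U^T U · c = U^T v for the coefficients: c = (-13/14, 29/14). The projection is proj_W(v) = U c.
Check: (v - proj_W(v)) · u_1 = 0  (should be 0).
Check: (v - proj_W(v)) · u_2 = 0  (should be 0).
Result: proj_W(v) = (19/14, -13/14, 5/7).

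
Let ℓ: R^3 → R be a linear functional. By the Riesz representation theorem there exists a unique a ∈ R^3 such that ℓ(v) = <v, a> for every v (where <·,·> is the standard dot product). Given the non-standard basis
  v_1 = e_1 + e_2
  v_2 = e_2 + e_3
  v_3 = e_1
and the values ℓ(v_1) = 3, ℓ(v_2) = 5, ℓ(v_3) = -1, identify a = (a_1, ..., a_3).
a = (-1, 4, 1)

Write a = (a_1, ..., a_3) in the standard basis. For each basis vector v_i, ℓ(v_i) = <v_i, a> is a linear equation in the a_j's. Collect the n equations into a matrix system V a = ℓ, where row i of V is v_i (expressed in the standard basis). Since V is invertible (lower-triangular with 1s on the diagonal, up to permutation), solve by back-substitution:
  V =
[[1, 1, 0],
 [0, 1, 1],
 [1, 0, 0]]
  V a = (3, 5, -1)
Solving gives a = (-1, 4, 1).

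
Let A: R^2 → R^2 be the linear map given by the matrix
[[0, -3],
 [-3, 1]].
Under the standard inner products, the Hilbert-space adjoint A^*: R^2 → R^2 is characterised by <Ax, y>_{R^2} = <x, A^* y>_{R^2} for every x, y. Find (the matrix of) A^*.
A^* = A^T =
[[0, -3],
 [-3, 1]]

For real matrices with standard dot products, the defining identity <Ax, y> = <x, A^* y> gives (Ax)^T y = x^T (A^*) y, i.e. x^T A^T y = x^T (A^*) y. Since this holds for all x, y, we must have A^* = A^T. Therefore
A^* =
[[0, -3],
 [-3, 1]].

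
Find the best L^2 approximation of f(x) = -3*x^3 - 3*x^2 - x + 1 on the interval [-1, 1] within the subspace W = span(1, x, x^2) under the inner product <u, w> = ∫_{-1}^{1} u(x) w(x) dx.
g(x) = -3*x^2 - 14*x/5 + 1

The best approximation g ∈ W is the orthogonal projection of f onto W. Writing g = a_0 + a_1 x + a_2 x^2, the coefficients solve the normal equations G · a = b where
  G_{ij} = <φ_i, φ_j> and b_i = <f, φ_i>, with φ_0 = 1, φ_1 = x, φ_2 = x^2.
G =
  [2, 0, 2/3]
  [0, 2/3, 0]
  [2/3, 0, 2/5],
b = (0, -28/15, -8/15).
Solving gives a_0 = 1, a_1 = -14/5, a_2 = -3, so
  g(x) = -3*x^2 - 14*x/5 + 1.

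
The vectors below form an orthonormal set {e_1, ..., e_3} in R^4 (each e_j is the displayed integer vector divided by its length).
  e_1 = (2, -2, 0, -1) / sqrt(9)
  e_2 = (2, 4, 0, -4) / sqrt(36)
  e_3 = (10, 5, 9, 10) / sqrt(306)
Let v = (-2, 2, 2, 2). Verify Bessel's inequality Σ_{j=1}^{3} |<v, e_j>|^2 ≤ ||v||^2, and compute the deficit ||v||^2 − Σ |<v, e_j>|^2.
Σ |<v, e_j>|^2 = 240/17; ||v||^2 = 16; deficit = 32/17

Write each e_j = u_j / sqrt(<u_j, u_j>) where u_j is the displayed integer vector. Then <v, e_j> = <v, u_j> / sqrt(<u_j, u_j>), so |<v, e_j>|^2 = <v, u_j>^2 / <u_j, u_j>.
Coefficients: <v, e_1> = -10/sqrt(9), <v, e_2> = -4/sqrt(36), <v, e_3> = 28/sqrt(306).
Square and sum: Σ |<v, e_j>|^2 = 240/17.
Compute ||v||^2 = v·v = 16.
Deficit = 16 − 240/17 = 32/17 ≥ 0, confirming Bessel's inequality. (The deficit equals ||v − Σ <v,e_j> e_j||^2, the squared distance from v to span{e_j}.)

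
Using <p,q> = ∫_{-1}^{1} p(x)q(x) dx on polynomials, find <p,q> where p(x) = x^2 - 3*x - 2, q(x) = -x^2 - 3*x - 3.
<p,q> = 254/15

Expand the product: p(x)·q(x) = -x^4 + 8*x^2 + 15*x + 6.
∫_{-1}^{1} of each monomial x^k gives [2/(k+1) if k even, 0 if k odd]. Integrating term-by-term (or equivalently evaluating the antiderivative F(x) = -x^5/5 + 8*x^3/3 + 15*x^2/2 + 6*x at the endpoints):
  F(1) − F(−1) = 479/30 − (-29/30) = 254/15.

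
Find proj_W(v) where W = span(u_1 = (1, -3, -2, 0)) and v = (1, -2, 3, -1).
proj_W(v) = (1/14, -3/14, -1/7, 0)

Set up U = [u_1 | ... | u_1] ∈ R^(4×1). The projector onto W = col(U) is P = U (U^T U)^(-1) U^T.
Compute U^T U =
  [14],
and U^T v = (1).
Solve U^T U · c = U^T v for the coefficients: c = (1/14). The projection is proj_W(v) = U c.
Check: (v - proj_W(v)) · u_1 = 0  (should be 0).
Result: proj_W(v) = (1/14, -3/14, -1/7, 0).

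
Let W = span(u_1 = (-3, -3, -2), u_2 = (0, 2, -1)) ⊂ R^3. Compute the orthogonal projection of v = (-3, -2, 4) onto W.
proj_W(v) = (-9/94, -305/94, 71/47)

Set up U = [u_1 | ... | u_2] ∈ R^(3×2). The projector onto W = col(U) is P = U (U^T U)^(-1) U^T.
Compute U^T U =
  [22, -4]
  [-4, 5],
and U^T v = (7, -8).
Solve U^T U · c = U^T v for the coefficients: c = (3/94, -74/47). The projection is proj_W(v) = U c.
Check: (v - proj_W(v)) · u_1 = 0  (should be 0).
Check: (v - proj_W(v)) · u_2 = 0  (should be 0).
Result: proj_W(v) = (-9/94, -305/94, 71/47).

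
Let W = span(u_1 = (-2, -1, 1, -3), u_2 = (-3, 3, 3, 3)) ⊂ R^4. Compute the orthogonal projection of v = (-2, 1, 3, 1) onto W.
proj_W(v) = (-146/59, 89/59, 127/59, 51/59)

Set up U = [u_1 | ... | u_2] ∈ R^(4×2). The projector onto W = col(U) is P = U (U^T U)^(-1) U^T.
Compute U^T U =
  [15, -3]
  [-3, 36],
and U^T v = (3, 21).
Solve U^T U · c = U^T v for the coefficients: c = (19/59, 36/59). The projection is proj_W(v) = U c.
Check: (v - proj_W(v)) · u_1 = 0  (should be 0).
Check: (v - proj_W(v)) · u_2 = 0  (should be 0).
Result: proj_W(v) = (-146/59, 89/59, 127/59, 51/59).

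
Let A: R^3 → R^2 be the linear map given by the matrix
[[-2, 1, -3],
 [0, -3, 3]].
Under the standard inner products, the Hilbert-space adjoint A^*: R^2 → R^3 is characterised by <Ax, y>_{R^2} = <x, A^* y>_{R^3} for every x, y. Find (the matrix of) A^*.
A^* = A^T =
[[-2, 0],
 [1, -3],
 [-3, 3]]

For real matrices with standard dot products, the defining identity <Ax, y> = <x, A^* y> gives (Ax)^T y = x^T (A^*) y, i.e. x^T A^T y = x^T (A^*) y. Since this holds for all x, y, we must have A^* = A^T. Therefore
A^* =
[[-2, 0],
 [1, -3],
 [-3, 3]].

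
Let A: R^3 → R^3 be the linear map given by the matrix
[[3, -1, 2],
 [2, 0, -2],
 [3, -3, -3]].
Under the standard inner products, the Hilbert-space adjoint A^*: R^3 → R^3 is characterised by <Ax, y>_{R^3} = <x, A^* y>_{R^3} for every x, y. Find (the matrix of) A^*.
A^* = A^T =
[[3, 2, 3],
 [-1, 0, -3],
 [2, -2, -3]]

For real matrices with standard dot products, the defining identity <Ax, y> = <x, A^* y> gives (Ax)^T y = x^T (A^*) y, i.e. x^T A^T y = x^T (A^*) y. Since this holds for all x, y, we must have A^* = A^T. Therefore
A^* =
[[3, 2, 3],
 [-1, 0, -3],
 [2, -2, -3]].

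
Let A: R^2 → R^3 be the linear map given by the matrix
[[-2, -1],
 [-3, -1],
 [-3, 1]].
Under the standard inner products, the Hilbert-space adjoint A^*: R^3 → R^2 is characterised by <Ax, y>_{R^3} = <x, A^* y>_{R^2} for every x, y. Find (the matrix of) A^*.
A^* = A^T =
[[-2, -3, -3],
 [-1, -1, 1]]

For real matrices with standard dot products, the defining identity <Ax, y> = <x, A^* y> gives (Ax)^T y = x^T (A^*) y, i.e. x^T A^T y = x^T (A^*) y. Since this holds for all x, y, we must have A^* = A^T. Therefore
A^* =
[[-2, -3, -3],
 [-1, -1, 1]].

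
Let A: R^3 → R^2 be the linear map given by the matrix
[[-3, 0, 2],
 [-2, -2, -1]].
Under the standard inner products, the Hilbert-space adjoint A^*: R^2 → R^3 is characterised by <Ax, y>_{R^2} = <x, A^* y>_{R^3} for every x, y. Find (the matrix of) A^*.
A^* = A^T =
[[-3, -2],
 [0, -2],
 [2, -1]]

For real matrices with standard dot products, the defining identity <Ax, y> = <x, A^* y> gives (Ax)^T y = x^T (A^*) y, i.e. x^T A^T y = x^T (A^*) y. Since this holds for all x, y, we must have A^* = A^T. Therefore
A^* =
[[-3, -2],
 [0, -2],
 [2, -1]].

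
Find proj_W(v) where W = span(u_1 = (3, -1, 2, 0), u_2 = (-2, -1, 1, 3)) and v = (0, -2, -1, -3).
proj_W(v) = (152/201, 136/201, -160/201, -112/67)

Set up U = [u_1 | ... | u_2] ∈ R^(4×2). The projector onto W = col(U) is P = U (U^T U)^(-1) U^T.
Compute U^T U =
  [14, -3]
  [-3, 15],
and U^T v = (0, -8).
Solve U^T U · c = U^T v for the coefficients: c = (-8/67, -112/201). The projection is proj_W(v) = U c.
Check: (v - proj_W(v)) · u_1 = 0  (should be 0).
Check: (v - proj_W(v)) · u_2 = 0  (should be 0).
Result: proj_W(v) = (152/201, 136/201, -160/201, -112/67).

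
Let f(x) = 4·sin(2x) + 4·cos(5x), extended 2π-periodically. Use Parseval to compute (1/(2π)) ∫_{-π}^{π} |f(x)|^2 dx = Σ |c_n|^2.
Σ |c_n|^2 = 16

Expand |f|^2 and use orthogonality of {sin(nx), cos(mx)} on [-π, π]:
  ∫_{-π}^{π} sin(nx)^2 dx = π, ∫ cos(mx)^2 dx = π, and cross terms integrate to 0.
So ∫_{-π}^{π} f(x)^2 dx = 4^2 · π + 4^2 · π = (16 + 16)π.
Divide by 2π: (16 + 16)/2 = 16.
By Parseval, this equals Σ |c_n|^2.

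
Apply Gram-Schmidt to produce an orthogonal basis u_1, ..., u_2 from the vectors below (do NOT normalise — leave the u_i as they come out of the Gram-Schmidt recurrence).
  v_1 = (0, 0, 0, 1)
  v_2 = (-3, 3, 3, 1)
Orthogonal basis:
  u_1 = (0, 0, 0, 1)
  u_2 = (-3, 3, 3, 0)

Apply the Gram-Schmidt recurrence
  u_1 = v_1
  u_i = v_i − Σ_{j<i} ((v_i · u_j) / (u_j · u_j)) · u_j.

Step by step this gives:
  u_1 = (0, 0, 0, 1)
  u_2 = (-3, 3, 3, 0)

Orthogonality check:
  u_2 · u_1 = 0 (should be 0)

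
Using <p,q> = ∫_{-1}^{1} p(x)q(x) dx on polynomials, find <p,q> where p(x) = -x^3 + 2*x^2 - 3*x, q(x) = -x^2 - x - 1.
<p,q> = 4/15

Expand the product: p(x)·q(x) = x^5 - x^4 + 2*x^3 + x^2 + 3*x.
∫_{-1}^{1} of each monomial x^k gives [2/(k+1) if k even, 0 if k odd]. Integrating term-by-term (or equivalently evaluating the antiderivative F(x) = x^6/6 - x^5/5 + x^4/2 + x^3/3 + 3*x^2/2 at the endpoints):
  F(1) − F(−1) = 23/10 − (61/30) = 4/15.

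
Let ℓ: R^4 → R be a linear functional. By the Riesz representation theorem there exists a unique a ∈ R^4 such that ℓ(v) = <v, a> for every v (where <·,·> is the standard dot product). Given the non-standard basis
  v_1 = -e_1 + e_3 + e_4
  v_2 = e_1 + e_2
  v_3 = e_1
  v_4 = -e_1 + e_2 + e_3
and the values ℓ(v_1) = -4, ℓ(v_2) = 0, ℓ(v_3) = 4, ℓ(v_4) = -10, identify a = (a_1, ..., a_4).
a = (4, -4, -2, 2)

Write a = (a_1, ..., a_4) in the standard basis. For each basis vector v_i, ℓ(v_i) = <v_i, a> is a linear equation in the a_j's. Collect the n equations into a matrix system V a = ℓ, where row i of V is v_i (expressed in the standard basis). Since V is invertible (lower-triangular with 1s on the diagonal, up to permutation), solve by back-substitution:
  V =
[[-1, 0, 1, 1],
 [1, 1, 0, 0],
 [1, 0, 0, 0],
 [-1, 1, 1, 0]]
  V a = (-4, 0, 4, -10)
Solving gives a = (4, -4, -2, 2).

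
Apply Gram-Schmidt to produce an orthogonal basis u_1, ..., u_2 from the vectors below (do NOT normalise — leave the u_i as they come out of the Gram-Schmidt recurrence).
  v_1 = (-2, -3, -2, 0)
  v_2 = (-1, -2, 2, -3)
Orthogonal basis:
  u_1 = (-2, -3, -2, 0)
  u_2 = (-9/17, -22/17, 42/17, -3)

Apply the Gram-Schmidt recurrence
  u_1 = v_1
  u_i = v_i − Σ_{j<i} ((v_i · u_j) / (u_j · u_j)) · u_j.

Step by step this gives:
  u_1 = (-2, -3, -2, 0)
  u_2 = (-9/17, -22/17, 42/17, -3)

Orthogonality check:
  u_2 · u_1 = 0 (should be 0)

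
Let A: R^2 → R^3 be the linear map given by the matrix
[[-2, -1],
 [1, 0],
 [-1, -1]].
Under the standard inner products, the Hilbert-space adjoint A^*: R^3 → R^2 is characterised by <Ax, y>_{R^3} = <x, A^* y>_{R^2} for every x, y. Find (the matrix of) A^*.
A^* = A^T =
[[-2, 1, -1],
 [-1, 0, -1]]

For real matrices with standard dot products, the defining identity <Ax, y> = <x, A^* y> gives (Ax)^T y = x^T (A^*) y, i.e. x^T A^T y = x^T (A^*) y. Since this holds for all x, y, we must have A^* = A^T. Therefore
A^* =
[[-2, 1, -1],
 [-1, 0, -1]].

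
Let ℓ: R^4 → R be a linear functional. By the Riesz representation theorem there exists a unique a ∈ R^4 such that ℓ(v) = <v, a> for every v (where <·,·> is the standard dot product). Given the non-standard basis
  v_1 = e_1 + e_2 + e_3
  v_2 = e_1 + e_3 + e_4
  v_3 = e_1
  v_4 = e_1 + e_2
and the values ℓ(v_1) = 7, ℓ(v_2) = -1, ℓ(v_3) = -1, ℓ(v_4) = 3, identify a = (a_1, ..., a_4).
a = (-1, 4, 4, -4)

Write a = (a_1, ..., a_4) in the standard basis. For each basis vector v_i, ℓ(v_i) = <v_i, a> is a linear equation in the a_j's. Collect the n equations into a matrix system V a = ℓ, where row i of V is v_i (expressed in the standard basis). Since V is invertible (lower-triangular with 1s on the diagonal, up to permutation), solve by back-substitution:
  V =
[[1, 1, 1, 0],
 [1, 0, 1, 1],
 [1, 0, 0, 0],
 [1, 1, 0, 0]]
  V a = (7, -1, -1, 3)
Solving gives a = (-1, 4, 4, -4).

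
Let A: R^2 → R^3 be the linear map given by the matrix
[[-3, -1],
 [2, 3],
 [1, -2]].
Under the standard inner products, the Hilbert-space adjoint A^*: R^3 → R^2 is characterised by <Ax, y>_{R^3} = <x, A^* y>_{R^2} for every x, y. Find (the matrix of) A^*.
A^* = A^T =
[[-3, 2, 1],
 [-1, 3, -2]]

For real matrices with standard dot products, the defining identity <Ax, y> = <x, A^* y> gives (Ax)^T y = x^T (A^*) y, i.e. x^T A^T y = x^T (A^*) y. Since this holds for all x, y, we must have A^* = A^T. Therefore
A^* =
[[-3, 2, 1],
 [-1, 3, -2]].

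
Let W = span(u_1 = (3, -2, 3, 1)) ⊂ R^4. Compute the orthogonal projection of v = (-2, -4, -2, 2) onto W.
proj_W(v) = (-6/23, 4/23, -6/23, -2/23)

Set up U = [u_1 | ... | u_1] ∈ R^(4×1). The projector onto W = col(U) is P = U (U^T U)^(-1) U^T.
Compute U^T U =
  [23],
and U^T v = (-2).
Solve U^T U · c = U^T v for the coefficients: c = (-2/23). The projection is proj_W(v) = U c.
Check: (v - proj_W(v)) · u_1 = 0  (should be 0).
Result: proj_W(v) = (-6/23, 4/23, -6/23, -2/23).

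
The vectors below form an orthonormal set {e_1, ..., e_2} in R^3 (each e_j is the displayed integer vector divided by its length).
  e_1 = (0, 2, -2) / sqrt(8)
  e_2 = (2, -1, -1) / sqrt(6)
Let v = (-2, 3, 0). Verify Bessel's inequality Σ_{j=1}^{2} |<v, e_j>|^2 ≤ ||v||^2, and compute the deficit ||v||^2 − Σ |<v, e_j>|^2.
Σ |<v, e_j>|^2 = 38/3; ||v||^2 = 13; deficit = 1/3

Write each e_j = u_j / sqrt(<u_j, u_j>) where u_j is the displayed integer vector. Then <v, e_j> = <v, u_j> / sqrt(<u_j, u_j>), so |<v, e_j>|^2 = <v, u_j>^2 / <u_j, u_j>.
Coefficients: <v, e_1> = 6/sqrt(8), <v, e_2> = -7/sqrt(6).
Square and sum: Σ |<v, e_j>|^2 = 38/3.
Compute ||v||^2 = v·v = 13.
Deficit = 13 − 38/3 = 1/3 ≥ 0, confirming Bessel's inequality. (The deficit equals ||v − Σ <v,e_j> e_j||^2, the squared distance from v to span{e_j}.)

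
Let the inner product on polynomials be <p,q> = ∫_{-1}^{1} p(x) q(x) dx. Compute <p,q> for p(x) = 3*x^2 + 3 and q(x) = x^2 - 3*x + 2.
<p,q> = 96/5

Expand the product: p(x)·q(x) = 3*x^4 - 9*x^3 + 9*x^2 - 9*x + 6.
∫_{-1}^{1} of each monomial x^k gives [2/(k+1) if k even, 0 if k odd]. Integrating term-by-term (or equivalently evaluating the antiderivative F(x) = 3*x^5/5 - 9*x^4/4 + 3*x^3 - 9*x^2/2 + 6*x at the endpoints):
  F(1) − F(−1) = 57/20 − (-327/20) = 96/5.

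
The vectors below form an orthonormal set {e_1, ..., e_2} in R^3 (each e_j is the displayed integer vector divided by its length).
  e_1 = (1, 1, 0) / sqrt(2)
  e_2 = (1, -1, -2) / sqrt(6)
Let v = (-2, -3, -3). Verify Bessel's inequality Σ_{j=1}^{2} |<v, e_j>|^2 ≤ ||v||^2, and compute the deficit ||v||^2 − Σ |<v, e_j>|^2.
Σ |<v, e_j>|^2 = 62/3; ||v||^2 = 22; deficit = 4/3

Write each e_j = u_j / sqrt(<u_j, u_j>) where u_j is the displayed integer vector. Then <v, e_j> = <v, u_j> / sqrt(<u_j, u_j>), so |<v, e_j>|^2 = <v, u_j>^2 / <u_j, u_j>.
Coefficients: <v, e_1> = -5/sqrt(2), <v, e_2> = 7/sqrt(6).
Square and sum: Σ |<v, e_j>|^2 = 62/3.
Compute ||v||^2 = v·v = 22.
Deficit = 22 − 62/3 = 4/3 ≥ 0, confirming Bessel's inequality. (The deficit equals ||v − Σ <v,e_j> e_j||^2, the squared distance from v to span{e_j}.)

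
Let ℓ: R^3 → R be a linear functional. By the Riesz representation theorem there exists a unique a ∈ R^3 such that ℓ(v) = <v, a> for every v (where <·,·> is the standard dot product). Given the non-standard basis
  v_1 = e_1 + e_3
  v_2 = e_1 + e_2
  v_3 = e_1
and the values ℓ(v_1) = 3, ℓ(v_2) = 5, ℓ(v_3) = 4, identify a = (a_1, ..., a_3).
a = (4, 1, -1)

Write a = (a_1, ..., a_3) in the standard basis. For each basis vector v_i, ℓ(v_i) = <v_i, a> is a linear equation in the a_j's. Collect the n equations into a matrix system V a = ℓ, where row i of V is v_i (expressed in the standard basis). Since V is invertible (lower-triangular with 1s on the diagonal, up to permutation), solve by back-substitution:
  V =
[[1, 0, 1],
 [1, 1, 0],
 [1, 0, 0]]
  V a = (3, 5, 4)
Solving gives a = (4, 1, -1).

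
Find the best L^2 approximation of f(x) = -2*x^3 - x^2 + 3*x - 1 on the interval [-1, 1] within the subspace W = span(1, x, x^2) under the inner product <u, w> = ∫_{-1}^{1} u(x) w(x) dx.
g(x) = -x^2 + 9*x/5 - 1

The best approximation g ∈ W is the orthogonal projection of f onto W. Writing g = a_0 + a_1 x + a_2 x^2, the coefficients solve the normal equations G · a = b where
  G_{ij} = <φ_i, φ_j> and b_i = <f, φ_i>, with φ_0 = 1, φ_1 = x, φ_2 = x^2.
G =
  [2, 0, 2/3]
  [0, 2/3, 0]
  [2/3, 0, 2/5],
b = (-8/3, 6/5, -16/15).
Solving gives a_0 = -1, a_1 = 9/5, a_2 = -1, so
  g(x) = -x^2 + 9*x/5 - 1.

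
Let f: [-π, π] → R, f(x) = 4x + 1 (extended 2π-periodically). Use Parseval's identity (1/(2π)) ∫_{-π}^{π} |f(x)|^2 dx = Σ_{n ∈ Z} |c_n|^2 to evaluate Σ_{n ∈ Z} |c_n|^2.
Σ |c_n|^2 = 16π^2/3 + 1

Expand and integrate term by term over [-π, π]:
  ∫ (4x)^2 dx = 16·(2π^3/3); ∫ 2·4·(1)·x dx = 0 (odd integrand); ∫ 1^2 dx = 1·2π.
So (1/(2π)) ∫_{-π}^{π} (4x + 1)^2 dx = 16π^2/3 + 1 = 16π^2/3 + 1.
Parseval ⇒ Σ |c_n|^2 = 16π^2/3 + 1.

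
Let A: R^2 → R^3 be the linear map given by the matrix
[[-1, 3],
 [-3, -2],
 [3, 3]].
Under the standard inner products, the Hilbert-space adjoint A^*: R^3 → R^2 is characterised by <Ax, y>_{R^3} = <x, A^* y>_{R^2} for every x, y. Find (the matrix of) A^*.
A^* = A^T =
[[-1, -3, 3],
 [3, -2, 3]]

For real matrices with standard dot products, the defining identity <Ax, y> = <x, A^* y> gives (Ax)^T y = x^T (A^*) y, i.e. x^T A^T y = x^T (A^*) y. Since this holds for all x, y, we must have A^* = A^T. Therefore
A^* =
[[-1, -3, 3],
 [3, -2, 3]].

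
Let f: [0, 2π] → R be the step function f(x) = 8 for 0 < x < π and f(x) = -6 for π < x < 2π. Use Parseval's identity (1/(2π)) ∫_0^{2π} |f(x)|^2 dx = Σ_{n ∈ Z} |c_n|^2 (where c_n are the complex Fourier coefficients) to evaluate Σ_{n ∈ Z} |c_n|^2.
Σ |c_n|^2 = 50

Parseval equates the L^2 energy of f (normalised by 1/(2π)) with the ℓ^2 sum of its Fourier coefficients: (1/(2π)) ∫_0^{2π} |f|^2 = Σ |c_n|^2.
Compute the left side: (1/(2π)) [∫_0^π 8^2 dx + ∫_π^{2π} (-6)^2 dx] = (1/(2π)) · (64π + 36π) = (64 + 36)/2 = 50.
So Σ_{n ∈ Z} |c_n|^2 = 50.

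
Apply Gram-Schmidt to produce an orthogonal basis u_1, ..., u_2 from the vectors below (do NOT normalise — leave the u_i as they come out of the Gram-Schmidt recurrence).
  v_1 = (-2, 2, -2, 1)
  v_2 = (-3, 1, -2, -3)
Orthogonal basis:
  u_1 = (-2, 2, -2, 1)
  u_2 = (-21/13, -5/13, -8/13, -48/13)

Apply the Gram-Schmidt recurrence
  u_1 = v_1
  u_i = v_i − Σ_{j<i} ((v_i · u_j) / (u_j · u_j)) · u_j.

Step by step this gives:
  u_1 = (-2, 2, -2, 1)
  u_2 = (-21/13, -5/13, -8/13, -48/13)

Orthogonality check:
  u_2 · u_1 = 0 (should be 0)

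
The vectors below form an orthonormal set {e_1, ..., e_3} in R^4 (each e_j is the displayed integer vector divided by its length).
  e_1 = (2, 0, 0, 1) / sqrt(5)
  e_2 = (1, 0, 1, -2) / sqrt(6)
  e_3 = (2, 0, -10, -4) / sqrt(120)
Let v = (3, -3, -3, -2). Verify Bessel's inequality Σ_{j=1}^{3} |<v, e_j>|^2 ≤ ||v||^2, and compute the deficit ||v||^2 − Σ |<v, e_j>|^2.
Σ |<v, e_j>|^2 = 22; ||v||^2 = 31; deficit = 9

Write each e_j = u_j / sqrt(<u_j, u_j>) where u_j is the displayed integer vector. Then <v, e_j> = <v, u_j> / sqrt(<u_j, u_j>), so |<v, e_j>|^2 = <v, u_j>^2 / <u_j, u_j>.
Coefficients: <v, e_1> = 4/sqrt(5), <v, e_2> = 4/sqrt(6), <v, e_3> = 44/sqrt(120).
Square and sum: Σ |<v, e_j>|^2 = 22.
Compute ||v||^2 = v·v = 31.
Deficit = 31 − 22 = 9 ≥ 0, confirming Bessel's inequality. (The deficit equals ||v − Σ <v,e_j> e_j||^2, the squared distance from v to span{e_j}.)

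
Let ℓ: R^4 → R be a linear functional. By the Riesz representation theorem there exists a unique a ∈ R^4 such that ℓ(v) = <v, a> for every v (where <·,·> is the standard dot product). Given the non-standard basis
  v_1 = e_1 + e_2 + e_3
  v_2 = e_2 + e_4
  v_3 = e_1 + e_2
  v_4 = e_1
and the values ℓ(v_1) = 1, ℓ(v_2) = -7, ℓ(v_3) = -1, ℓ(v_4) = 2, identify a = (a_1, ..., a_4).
a = (2, -3, 2, -4)

Write a = (a_1, ..., a_4) in the standard basis. For each basis vector v_i, ℓ(v_i) = <v_i, a> is a linear equation in the a_j's. Collect the n equations into a matrix system V a = ℓ, where row i of V is v_i (expressed in the standard basis). Since V is invertible (lower-triangular with 1s on the diagonal, up to permutation), solve by back-substitution:
  V =
[[1, 1, 1, 0],
 [0, 1, 0, 1],
 [1, 1, 0, 0],
 [1, 0, 0, 0]]
  V a = (1, -7, -1, 2)
Solving gives a = (2, -3, 2, -4).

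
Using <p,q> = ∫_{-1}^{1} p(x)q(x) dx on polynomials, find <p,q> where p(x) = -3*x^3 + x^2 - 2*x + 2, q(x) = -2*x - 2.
<p,q> = -64/15

Expand the product: p(x)·q(x) = 6*x^4 + 4*x^3 + 2*x^2 - 4.
∫_{-1}^{1} of each monomial x^k gives [2/(k+1) if k even, 0 if k odd]. Integrating term-by-term (or equivalently evaluating the antiderivative F(x) = 6*x^5/5 + x^4 + 2*x^3/3 - 4*x at the endpoints):
  F(1) − F(−1) = -17/15 − (47/15) = -64/15.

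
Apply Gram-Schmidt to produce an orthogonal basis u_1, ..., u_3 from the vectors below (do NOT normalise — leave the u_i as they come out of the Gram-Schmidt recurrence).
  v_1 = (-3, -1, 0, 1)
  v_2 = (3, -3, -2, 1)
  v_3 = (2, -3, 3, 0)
Orthogonal basis:
  u_1 = (-3, -1, 0, 1)
  u_2 = (18/11, -38/11, -2, 16/11)
  u_3 = (11/19, -2, 71/19, -5/19)

Apply the Gram-Schmidt recurrence
  u_1 = v_1
  u_i = v_i − Σ_{j<i} ((v_i · u_j) / (u_j · u_j)) · u_j.

Step by step this gives:
  u_1 = (-3, -1, 0, 1)
  u_2 = (18/11, -38/11, -2, 16/11)
  u_3 = (11/19, -2, 71/19, -5/19)

Orthogonality check:
  u_2 · u_1 = 0 (should be 0)
  u_3 · u_1 = 0 (should be 0)
  u_3 · u_2 = 0 (should be 0)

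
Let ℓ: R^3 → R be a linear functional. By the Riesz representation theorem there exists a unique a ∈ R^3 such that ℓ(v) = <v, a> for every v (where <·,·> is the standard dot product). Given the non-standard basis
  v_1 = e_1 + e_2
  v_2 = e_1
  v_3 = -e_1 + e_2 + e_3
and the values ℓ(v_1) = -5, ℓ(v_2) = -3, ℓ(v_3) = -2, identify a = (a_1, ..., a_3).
a = (-3, -2, -3)

Write a = (a_1, ..., a_3) in the standard basis. For each basis vector v_i, ℓ(v_i) = <v_i, a> is a linear equation in the a_j's. Collect the n equations into a matrix system V a = ℓ, where row i of V is v_i (expressed in the standard basis). Since V is invertible (lower-triangular with 1s on the diagonal, up to permutation), solve by back-substitution:
  V =
[[1, 1, 0],
 [1, 0, 0],
 [-1, 1, 1]]
  V a = (-5, -3, -2)
Solving gives a = (-3, -2, -3).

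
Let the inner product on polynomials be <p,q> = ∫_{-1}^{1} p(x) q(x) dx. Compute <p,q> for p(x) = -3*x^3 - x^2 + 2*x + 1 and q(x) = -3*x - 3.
<p,q> = -22/5

Expand the product: p(x)·q(x) = 9*x^4 + 12*x^3 - 3*x^2 - 9*x - 3.
∫_{-1}^{1} of each monomial x^k gives [2/(k+1) if k even, 0 if k odd]. Integrating term-by-term (or equivalently evaluating the antiderivative F(x) = 9*x^5/5 + 3*x^4 - x^3 - 9*x^2/2 - 3*x at the endpoints):
  F(1) − F(−1) = -37/10 − (7/10) = -22/5.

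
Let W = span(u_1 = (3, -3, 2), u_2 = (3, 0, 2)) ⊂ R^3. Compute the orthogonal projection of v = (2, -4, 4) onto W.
proj_W(v) = (42/13, -4, 28/13)

Set up U = [u_1 | ... | u_2] ∈ R^(3×2). The projector onto W = col(U) is P = U (U^T U)^(-1) U^T.
Compute U^T U =
  [22, 13]
  [13, 13],
and U^T v = (26, 14).
Solve U^T U · c = U^T v for the coefficients: c = (4/3, -10/39). The projection is proj_W(v) = U c.
Check: (v - proj_W(v)) · u_1 = 0  (should be 0).
Check: (v - proj_W(v)) · u_2 = 0  (should be 0).
Result: proj_W(v) = (42/13, -4, 28/13).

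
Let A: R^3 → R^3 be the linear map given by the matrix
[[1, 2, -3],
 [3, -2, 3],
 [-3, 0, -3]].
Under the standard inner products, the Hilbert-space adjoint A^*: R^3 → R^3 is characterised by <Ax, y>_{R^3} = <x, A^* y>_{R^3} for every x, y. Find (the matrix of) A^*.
A^* = A^T =
[[1, 3, -3],
 [2, -2, 0],
 [-3, 3, -3]]

For real matrices with standard dot products, the defining identity <Ax, y> = <x, A^* y> gives (Ax)^T y = x^T (A^*) y, i.e. x^T A^T y = x^T (A^*) y. Since this holds for all x, y, we must have A^* = A^T. Therefore
A^* =
[[1, 3, -3],
 [2, -2, 0],
 [-3, 3, -3]].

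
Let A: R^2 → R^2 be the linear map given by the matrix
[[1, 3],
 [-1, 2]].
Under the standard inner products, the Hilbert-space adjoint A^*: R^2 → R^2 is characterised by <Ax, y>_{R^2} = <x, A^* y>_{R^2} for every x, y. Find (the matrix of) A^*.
A^* = A^T =
[[1, -1],
 [3, 2]]

For real matrices with standard dot products, the defining identity <Ax, y> = <x, A^* y> gives (Ax)^T y = x^T (A^*) y, i.e. x^T A^T y = x^T (A^*) y. Since this holds for all x, y, we must have A^* = A^T. Therefore
A^* =
[[1, -1],
 [3, 2]].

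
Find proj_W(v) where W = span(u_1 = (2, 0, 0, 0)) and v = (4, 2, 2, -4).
proj_W(v) = (4, 0, 0, 0)

Set up U = [u_1 | ... | u_1] ∈ R^(4×1). The projector onto W = col(U) is P = U (U^T U)^(-1) U^T.
Compute U^T U =
  [4],
and U^T v = (8).
Solve U^T U · c = U^T v for the coefficients: c = (2). The projection is proj_W(v) = U c.
Check: (v - proj_W(v)) · u_1 = 0  (should be 0).
Result: proj_W(v) = (4, 0, 0, 0).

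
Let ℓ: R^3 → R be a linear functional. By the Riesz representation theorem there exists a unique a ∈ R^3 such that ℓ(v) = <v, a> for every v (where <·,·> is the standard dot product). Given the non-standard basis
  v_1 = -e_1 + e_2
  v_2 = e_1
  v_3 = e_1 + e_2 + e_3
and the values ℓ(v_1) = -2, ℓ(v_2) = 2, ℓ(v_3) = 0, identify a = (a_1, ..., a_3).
a = (2, 0, -2)

Write a = (a_1, ..., a_3) in the standard basis. For each basis vector v_i, ℓ(v_i) = <v_i, a> is a linear equation in the a_j's. Collect the n equations into a matrix system V a = ℓ, where row i of V is v_i (expressed in the standard basis). Since V is invertible (lower-triangular with 1s on the diagonal, up to permutation), solve by back-substitution:
  V =
[[-1, 1, 0],
 [1, 0, 0],
 [1, 1, 1]]
  V a = (-2, 2, 0)
Solving gives a = (2, 0, -2).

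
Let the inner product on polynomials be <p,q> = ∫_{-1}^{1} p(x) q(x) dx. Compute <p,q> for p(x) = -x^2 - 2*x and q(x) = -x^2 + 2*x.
<p,q> = -34/15

Expand the product: p(x)·q(x) = x^4 - 4*x^2.
∫_{-1}^{1} of each monomial x^k gives [2/(k+1) if k even, 0 if k odd]. Integrating term-by-term (or equivalently evaluating the antiderivative F(x) = x^5/5 - 4*x^3/3 at the endpoints):
  F(1) − F(−1) = -17/15 − (17/15) = -34/15.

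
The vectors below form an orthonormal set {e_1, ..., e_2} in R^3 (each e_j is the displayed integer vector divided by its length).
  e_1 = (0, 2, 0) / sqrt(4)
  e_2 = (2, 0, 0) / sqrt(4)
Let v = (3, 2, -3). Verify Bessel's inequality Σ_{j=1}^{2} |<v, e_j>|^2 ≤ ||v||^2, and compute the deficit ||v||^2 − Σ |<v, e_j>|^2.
Σ |<v, e_j>|^2 = 13; ||v||^2 = 22; deficit = 9

Write each e_j = u_j / sqrt(<u_j, u_j>) where u_j is the displayed integer vector. Then <v, e_j> = <v, u_j> / sqrt(<u_j, u_j>), so |<v, e_j>|^2 = <v, u_j>^2 / <u_j, u_j>.
Coefficients: <v, e_1> = 4/sqrt(4), <v, e_2> = 6/sqrt(4).
Square and sum: Σ |<v, e_j>|^2 = 13.
Compute ||v||^2 = v·v = 22.
Deficit = 22 − 13 = 9 ≥ 0, confirming Bessel's inequality. (The deficit equals ||v − Σ <v,e_j> e_j||^2, the squared distance from v to span{e_j}.)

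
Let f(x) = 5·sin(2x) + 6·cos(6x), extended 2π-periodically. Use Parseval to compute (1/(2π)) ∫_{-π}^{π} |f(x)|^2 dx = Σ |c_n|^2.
Σ |c_n|^2 = 61/2

Expand |f|^2 and use orthogonality of {sin(nx), cos(mx)} on [-π, π]:
  ∫_{-π}^{π} sin(nx)^2 dx = π, ∫ cos(mx)^2 dx = π, and cross terms integrate to 0.
So ∫_{-π}^{π} f(x)^2 dx = 5^2 · π + 6^2 · π = (25 + 36)π.
Divide by 2π: (25 + 36)/2 = 61/2.
By Parseval, this equals Σ |c_n|^2.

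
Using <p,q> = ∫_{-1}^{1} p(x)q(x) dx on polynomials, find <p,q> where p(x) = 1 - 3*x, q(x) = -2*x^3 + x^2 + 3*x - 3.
<p,q> = -134/15

Expand the product: p(x)·q(x) = 6*x^4 - 5*x^3 - 8*x^2 + 12*x - 3.
∫_{-1}^{1} of each monomial x^k gives [2/(k+1) if k even, 0 if k odd]. Integrating term-by-term (or equivalently evaluating the antiderivative F(x) = 6*x^5/5 - 5*x^4/4 - 8*x^3/3 + 6*x^2 - 3*x at the endpoints):
  F(1) − F(−1) = 17/60 − (553/60) = -134/15.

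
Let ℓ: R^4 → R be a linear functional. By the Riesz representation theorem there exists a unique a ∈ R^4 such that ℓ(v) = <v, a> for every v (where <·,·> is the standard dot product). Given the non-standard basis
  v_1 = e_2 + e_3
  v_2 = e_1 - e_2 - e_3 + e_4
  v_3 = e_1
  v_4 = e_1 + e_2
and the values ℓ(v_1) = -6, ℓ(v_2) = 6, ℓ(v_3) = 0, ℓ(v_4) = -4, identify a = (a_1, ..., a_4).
a = (0, -4, -2, 0)

Write a = (a_1, ..., a_4) in the standard basis. For each basis vector v_i, ℓ(v_i) = <v_i, a> is a linear equation in the a_j's. Collect the n equations into a matrix system V a = ℓ, where row i of V is v_i (expressed in the standard basis). Since V is invertible (lower-triangular with 1s on the diagonal, up to permutation), solve by back-substitution:
  V =
[[0, 1, 1, 0],
 [1, -1, -1, 1],
 [1, 0, 0, 0],
 [1, 1, 0, 0]]
  V a = (-6, 6, 0, -4)
Solving gives a = (0, -4, -2, 0).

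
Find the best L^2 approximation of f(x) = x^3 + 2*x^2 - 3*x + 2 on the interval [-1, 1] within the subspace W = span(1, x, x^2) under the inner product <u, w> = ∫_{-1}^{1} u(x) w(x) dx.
g(x) = 2*x^2 - 12*x/5 + 2

The best approximation g ∈ W is the orthogonal projection of f onto W. Writing g = a_0 + a_1 x + a_2 x^2, the coefficients solve the normal equations G · a = b where
  G_{ij} = <φ_i, φ_j> and b_i = <f, φ_i>, with φ_0 = 1, φ_1 = x, φ_2 = x^2.
G =
  [2, 0, 2/3]
  [0, 2/3, 0]
  [2/3, 0, 2/5],
b = (16/3, -8/5, 32/15).
Solving gives a_0 = 2, a_1 = -12/5, a_2 = 2, so
  g(x) = 2*x^2 - 12*x/5 + 2.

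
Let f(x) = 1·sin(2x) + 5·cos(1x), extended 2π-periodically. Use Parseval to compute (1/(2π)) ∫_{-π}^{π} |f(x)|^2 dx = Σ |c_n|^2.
Σ |c_n|^2 = 13

Expand |f|^2 and use orthogonality of {sin(nx), cos(mx)} on [-π, π]:
  ∫_{-π}^{π} sin(nx)^2 dx = π, ∫ cos(mx)^2 dx = π, and cross terms integrate to 0.
So ∫_{-π}^{π} f(x)^2 dx = 1^2 · π + 5^2 · π = (1 + 25)π.
Divide by 2π: (1 + 25)/2 = 13.
By Parseval, this equals Σ |c_n|^2.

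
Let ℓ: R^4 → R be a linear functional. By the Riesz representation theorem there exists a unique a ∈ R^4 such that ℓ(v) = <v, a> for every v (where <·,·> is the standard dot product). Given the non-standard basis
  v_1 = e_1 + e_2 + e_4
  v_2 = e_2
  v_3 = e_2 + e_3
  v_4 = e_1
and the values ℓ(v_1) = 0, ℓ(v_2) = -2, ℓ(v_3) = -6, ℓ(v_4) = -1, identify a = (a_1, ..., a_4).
a = (-1, -2, -4, 3)

Write a = (a_1, ..., a_4) in the standard basis. For each basis vector v_i, ℓ(v_i) = <v_i, a> is a linear equation in the a_j's. Collect the n equations into a matrix system V a = ℓ, where row i of V is v_i (expressed in the standard basis). Since V is invertible (lower-triangular with 1s on the diagonal, up to permutation), solve by back-substitution:
  V =
[[1, 1, 0, 1],
 [0, 1, 0, 0],
 [0, 1, 1, 0],
 [1, 0, 0, 0]]
  V a = (0, -2, -6, -1)
Solving gives a = (-1, -2, -4, 3).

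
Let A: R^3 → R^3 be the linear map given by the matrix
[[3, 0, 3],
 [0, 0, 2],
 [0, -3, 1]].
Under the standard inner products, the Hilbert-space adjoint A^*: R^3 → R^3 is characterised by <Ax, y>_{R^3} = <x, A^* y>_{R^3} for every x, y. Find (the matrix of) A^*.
A^* = A^T =
[[3, 0, 0],
 [0, 0, -3],
 [3, 2, 1]]

For real matrices with standard dot products, the defining identity <Ax, y> = <x, A^* y> gives (Ax)^T y = x^T (A^*) y, i.e. x^T A^T y = x^T (A^*) y. Since this holds for all x, y, we must have A^* = A^T. Therefore
A^* =
[[3, 0, 0],
 [0, 0, -3],
 [3, 2, 1]].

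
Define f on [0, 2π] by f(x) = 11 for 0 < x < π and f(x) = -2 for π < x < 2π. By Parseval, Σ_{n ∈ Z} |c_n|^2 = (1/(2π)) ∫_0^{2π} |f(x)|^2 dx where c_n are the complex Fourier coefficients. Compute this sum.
Σ |c_n|^2 = 125/2

Parseval equates the L^2 energy of f (normalised by 1/(2π)) with the ℓ^2 sum of its Fourier coefficients: (1/(2π)) ∫_0^{2π} |f|^2 = Σ |c_n|^2.
Compute the left side: (1/(2π)) [∫_0^π 11^2 dx + ∫_π^{2π} (-2)^2 dx] = (1/(2π)) · (121π + 4π) = (121 + 4)/2 = 125/2.
So Σ_{n ∈ Z} |c_n|^2 = 125/2.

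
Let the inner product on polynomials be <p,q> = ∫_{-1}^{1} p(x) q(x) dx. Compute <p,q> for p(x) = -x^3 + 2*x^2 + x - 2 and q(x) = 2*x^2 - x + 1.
<p,q> = -4

Expand the product: p(x)·q(x) = -2*x^5 + 5*x^4 - x^3 - 3*x^2 + 3*x - 2.
∫_{-1}^{1} of each monomial x^k gives [2/(k+1) if k even, 0 if k odd]. Integrating term-by-term (or equivalently evaluating the antiderivative F(x) = -x^6/3 + x^5 - x^4/4 - x^3 + 3*x^2/2 - 2*x at the endpoints):
  F(1) − F(−1) = -13/12 − (35/12) = -4.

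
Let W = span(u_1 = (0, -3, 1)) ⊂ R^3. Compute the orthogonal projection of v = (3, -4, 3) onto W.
proj_W(v) = (0, -9/2, 3/2)

Set up U = [u_1 | ... | u_1] ∈ R^(3×1). The projector onto W = col(U) is P = U (U^T U)^(-1) U^T.
Compute U^T U =
  [10],
and U^T v = (15).
Solve U^T U · c = U^T v for the coefficients: c = (3/2). The projection is proj_W(v) = U c.
Check: (v - proj_W(v)) · u_1 = 0  (should be 0).
Result: proj_W(v) = (0, -9/2, 3/2).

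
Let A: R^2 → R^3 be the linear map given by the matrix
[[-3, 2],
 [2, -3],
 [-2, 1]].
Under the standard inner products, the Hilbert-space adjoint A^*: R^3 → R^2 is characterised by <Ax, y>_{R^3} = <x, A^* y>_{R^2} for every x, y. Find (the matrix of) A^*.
A^* = A^T =
[[-3, 2, -2],
 [2, -3, 1]]

For real matrices with standard dot products, the defining identity <Ax, y> = <x, A^* y> gives (Ax)^T y = x^T (A^*) y, i.e. x^T A^T y = x^T (A^*) y. Since this holds for all x, y, we must have A^* = A^T. Therefore
A^* =
[[-3, 2, -2],
 [2, -3, 1]].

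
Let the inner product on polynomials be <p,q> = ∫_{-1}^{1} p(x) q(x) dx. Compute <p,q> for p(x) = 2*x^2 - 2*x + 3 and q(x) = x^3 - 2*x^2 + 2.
<p,q> = 124/15

Expand the product: p(x)·q(x) = 2*x^5 - 6*x^4 + 7*x^3 - 2*x^2 - 4*x + 6.
∫_{-1}^{1} of each monomial x^k gives [2/(k+1) if k even, 0 if k odd]. Integrating term-by-term (or equivalently evaluating the antiderivative F(x) = x^6/3 - 6*x^5/5 + 7*x^4/4 - 2*x^3/3 - 2*x^2 + 6*x at the endpoints):
  F(1) − F(−1) = 253/60 − (-81/20) = 124/15.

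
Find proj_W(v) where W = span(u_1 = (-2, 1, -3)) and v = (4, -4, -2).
proj_W(v) = (6/7, -3/7, 9/7)

Set up U = [u_1 | ... | u_1] ∈ R^(3×1). The projector onto W = col(U) is P = U (U^T U)^(-1) U^T.
Compute U^T U =
  [14],
and U^T v = (-6).
Solve U^T U · c = U^T v for the coefficients: c = (-3/7). The projection is proj_W(v) = U c.
Check: (v - proj_W(v)) · u_1 = 0  (should be 0).
Result: proj_W(v) = (6/7, -3/7, 9/7).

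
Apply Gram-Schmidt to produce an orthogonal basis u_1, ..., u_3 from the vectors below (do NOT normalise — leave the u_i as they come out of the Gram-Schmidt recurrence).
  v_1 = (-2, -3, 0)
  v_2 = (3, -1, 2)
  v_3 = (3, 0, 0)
Orthogonal basis:
  u_1 = (-2, -3, 0)
  u_2 = (33/13, -22/13, 2)
  u_3 = (108/173, -72/173, -198/173)

Apply the Gram-Schmidt recurrence
  u_1 = v_1
  u_i = v_i − Σ_{j<i} ((v_i · u_j) / (u_j · u_j)) · u_j.

Step by step this gives:
  u_1 = (-2, -3, 0)
  u_2 = (33/13, -22/13, 2)
  u_3 = (108/173, -72/173, -198/173)

Orthogonality check:
  u_2 · u_1 = 0 (should be 0)
  u_3 · u_1 = 0 (should be 0)
  u_3 · u_2 = 0 (should be 0)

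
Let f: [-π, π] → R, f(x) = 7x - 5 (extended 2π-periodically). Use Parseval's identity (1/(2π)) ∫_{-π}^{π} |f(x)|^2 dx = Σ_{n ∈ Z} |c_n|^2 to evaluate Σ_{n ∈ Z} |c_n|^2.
Σ |c_n|^2 = 49π^2/3 + 25

Expand and integrate term by term over [-π, π]:
  ∫ (7x)^2 dx = 49·(2π^3/3); ∫ 2·7·(-5)·x dx = 0 (odd integrand); ∫ (-5)^2 dx = 25·2π.
So (1/(2π)) ∫_{-π}^{π} (7x - 5)^2 dx = 49π^2/3 + 25 = 49π^2/3 + 25.
Parseval ⇒ Σ |c_n|^2 = 49π^2/3 + 25.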